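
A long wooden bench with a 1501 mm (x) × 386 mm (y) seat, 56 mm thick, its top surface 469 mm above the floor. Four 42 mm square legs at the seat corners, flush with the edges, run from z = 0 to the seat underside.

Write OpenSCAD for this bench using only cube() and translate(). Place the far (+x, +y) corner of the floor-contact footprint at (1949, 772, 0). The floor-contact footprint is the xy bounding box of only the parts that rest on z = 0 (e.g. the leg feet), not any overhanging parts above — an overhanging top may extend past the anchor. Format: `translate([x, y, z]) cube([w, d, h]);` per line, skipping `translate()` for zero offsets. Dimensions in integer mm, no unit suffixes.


translate([448, 386, 413]) cube([1501, 386, 56]);
translate([448, 386, 0]) cube([42, 42, 413]);
translate([448, 730, 0]) cube([42, 42, 413]);
translate([1907, 386, 0]) cube([42, 42, 413]);
translate([1907, 730, 0]) cube([42, 42, 413]);


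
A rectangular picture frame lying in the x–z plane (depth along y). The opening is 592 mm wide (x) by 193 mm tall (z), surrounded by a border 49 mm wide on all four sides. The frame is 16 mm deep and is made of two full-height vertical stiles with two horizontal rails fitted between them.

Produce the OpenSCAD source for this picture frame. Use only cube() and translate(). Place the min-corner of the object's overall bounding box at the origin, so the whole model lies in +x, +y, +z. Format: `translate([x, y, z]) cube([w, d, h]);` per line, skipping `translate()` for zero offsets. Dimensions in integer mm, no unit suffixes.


cube([49, 16, 291]);
translate([641, 0, 0]) cube([49, 16, 291]);
translate([49, 0, 0]) cube([592, 16, 49]);
translate([49, 0, 242]) cube([592, 16, 49]);


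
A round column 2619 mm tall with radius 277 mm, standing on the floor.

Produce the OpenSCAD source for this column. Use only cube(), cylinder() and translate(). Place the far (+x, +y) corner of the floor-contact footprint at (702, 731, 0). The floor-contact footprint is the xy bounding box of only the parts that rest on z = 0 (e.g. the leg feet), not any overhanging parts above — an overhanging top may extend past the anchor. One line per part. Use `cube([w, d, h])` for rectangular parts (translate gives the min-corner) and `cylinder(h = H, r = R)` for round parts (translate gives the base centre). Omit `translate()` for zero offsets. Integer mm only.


translate([425, 454, 0]) cylinder(h = 2619, r = 277);


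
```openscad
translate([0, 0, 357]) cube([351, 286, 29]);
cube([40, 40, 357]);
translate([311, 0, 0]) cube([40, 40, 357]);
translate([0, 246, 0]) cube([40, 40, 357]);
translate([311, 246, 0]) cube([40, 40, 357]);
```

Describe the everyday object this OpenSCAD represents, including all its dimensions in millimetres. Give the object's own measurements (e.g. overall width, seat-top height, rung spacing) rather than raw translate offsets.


A simple wooden stool: a rectangular seat 351 mm (x) by 286 mm (y), 29 mm thick, top face at z = 386 mm, on four square legs, each 40×40 mm in cross-section. The legs rest on z = 0, each flush with a corner of the seat.


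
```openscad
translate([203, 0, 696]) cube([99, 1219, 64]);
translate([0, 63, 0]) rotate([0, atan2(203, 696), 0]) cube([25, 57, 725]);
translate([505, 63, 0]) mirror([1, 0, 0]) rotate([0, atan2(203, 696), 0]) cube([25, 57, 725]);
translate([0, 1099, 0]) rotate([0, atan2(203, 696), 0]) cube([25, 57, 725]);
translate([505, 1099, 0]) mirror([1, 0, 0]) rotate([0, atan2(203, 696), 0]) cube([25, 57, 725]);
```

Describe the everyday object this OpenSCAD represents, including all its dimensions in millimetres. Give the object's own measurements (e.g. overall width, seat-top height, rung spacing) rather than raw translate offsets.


A sawhorse. A 99×1219×64 mm beam (x, y, z) sits on two A-frame leg pairs. Each pair is two raked legs of 25×57 mm section (57 mm along y) splaying symmetrically in x. Each leg rises 696 mm vertically over 203 mm of horizontal reach and is 725 mm long along its own axis. Every leg's outer bottom edge rests on the floor and its outer top edge meets a bottom edge of the beam — the left legs (tilting toward +x) meet the beam's −x bottom edge, the right legs (their mirror images, tilting toward −x) meet its +x bottom edge — so the leg tops tuck under the beam, the beam's underside is 696 mm above the floor, and the feet are 505 mm apart outside-to-outside with the beam centred between them. The two leg pairs are set in 63 mm from either end of the beam.


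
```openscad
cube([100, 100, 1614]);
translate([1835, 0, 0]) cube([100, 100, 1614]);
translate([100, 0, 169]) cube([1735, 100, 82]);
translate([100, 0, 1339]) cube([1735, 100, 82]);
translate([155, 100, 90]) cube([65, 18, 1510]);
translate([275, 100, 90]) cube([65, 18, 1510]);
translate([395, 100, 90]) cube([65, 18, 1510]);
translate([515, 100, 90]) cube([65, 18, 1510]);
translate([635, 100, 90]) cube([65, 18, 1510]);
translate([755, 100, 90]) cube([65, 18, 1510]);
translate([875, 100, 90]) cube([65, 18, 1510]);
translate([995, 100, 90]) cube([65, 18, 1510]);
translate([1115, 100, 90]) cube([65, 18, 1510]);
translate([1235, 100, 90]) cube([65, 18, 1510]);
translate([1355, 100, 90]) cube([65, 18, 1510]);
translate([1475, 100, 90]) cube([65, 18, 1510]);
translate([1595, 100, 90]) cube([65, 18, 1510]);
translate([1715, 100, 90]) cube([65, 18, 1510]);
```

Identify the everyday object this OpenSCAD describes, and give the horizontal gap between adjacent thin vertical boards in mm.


A fence section. The picket gap is 55 mm.

Two posts, two rails, 14 pickets — a fence section. Span 1735 mm holds 14 pickets of 65 mm with 15 equal gaps: ⌊(1735 − 14·65) / 15⌋ = 55 mm.


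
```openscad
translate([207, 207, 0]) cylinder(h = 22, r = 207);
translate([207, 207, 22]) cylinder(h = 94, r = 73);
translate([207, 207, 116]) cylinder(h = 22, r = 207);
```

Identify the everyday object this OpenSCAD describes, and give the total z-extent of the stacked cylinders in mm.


A spool. The overall height is 138 mm.

Three coaxial cylinders, large–small–large — a spool. Two 22 mm flanges and a 94 mm core give 22 + 94 + 22 = 138 mm.


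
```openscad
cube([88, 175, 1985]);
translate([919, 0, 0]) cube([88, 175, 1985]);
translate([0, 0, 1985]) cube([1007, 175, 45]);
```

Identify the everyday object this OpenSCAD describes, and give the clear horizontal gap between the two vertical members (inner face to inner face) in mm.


A door frame. The clear opening width is 831 mm.

Two 1985 mm tall posts with a header on top — a door frame. The left jamb is 88 mm wide at x = 0; the right jamb starts at x = 919. The clear opening is 919 − 88 = 831 mm.


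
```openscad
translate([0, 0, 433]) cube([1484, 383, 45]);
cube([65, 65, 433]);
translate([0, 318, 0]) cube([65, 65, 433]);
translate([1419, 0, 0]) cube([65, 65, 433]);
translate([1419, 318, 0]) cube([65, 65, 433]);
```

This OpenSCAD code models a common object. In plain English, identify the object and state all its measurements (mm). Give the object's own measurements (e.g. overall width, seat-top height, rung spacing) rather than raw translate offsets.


A bench: a 1484×383 mm seat slab, 45 mm thick, top at z = 478 mm, on four 65×65 mm square legs flush with the seat corners and standing on z = 0.


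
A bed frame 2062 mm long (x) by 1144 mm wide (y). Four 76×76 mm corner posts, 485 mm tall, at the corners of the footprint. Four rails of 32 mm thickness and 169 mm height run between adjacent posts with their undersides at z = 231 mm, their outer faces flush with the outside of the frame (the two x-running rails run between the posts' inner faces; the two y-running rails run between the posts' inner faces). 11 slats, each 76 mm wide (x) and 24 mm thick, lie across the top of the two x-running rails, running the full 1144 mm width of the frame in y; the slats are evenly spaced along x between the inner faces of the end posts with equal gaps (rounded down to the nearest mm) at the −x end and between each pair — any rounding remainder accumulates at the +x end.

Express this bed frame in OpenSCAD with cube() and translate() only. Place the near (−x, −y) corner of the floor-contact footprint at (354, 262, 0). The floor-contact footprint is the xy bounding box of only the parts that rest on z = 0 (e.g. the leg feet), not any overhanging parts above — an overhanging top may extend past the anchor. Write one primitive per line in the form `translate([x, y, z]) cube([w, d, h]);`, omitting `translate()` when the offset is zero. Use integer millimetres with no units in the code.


translate([354, 262, 0]) cube([76, 76, 485]);
translate([354, 1330, 0]) cube([76, 76, 485]);
translate([2340, 262, 0]) cube([76, 76, 485]);
translate([2340, 1330, 0]) cube([76, 76, 485]);
translate([430, 262, 231]) cube([1910, 32, 169]);
translate([430, 1374, 231]) cube([1910, 32, 169]);
translate([354, 338, 231]) cube([32, 992, 169]);
translate([2384, 338, 231]) cube([32, 992, 169]);
translate([519, 262, 400]) cube([76, 1144, 24]);
translate([684, 262, 400]) cube([76, 1144, 24]);
translate([849, 262, 400]) cube([76, 1144, 24]);
translate([1014, 262, 400]) cube([76, 1144, 24]);
translate([1179, 262, 400]) cube([76, 1144, 24]);
translate([1344, 262, 400]) cube([76, 1144, 24]);
translate([1509, 262, 400]) cube([76, 1144, 24]);
translate([1674, 262, 400]) cube([76, 1144, 24]);
translate([1839, 262, 400]) cube([76, 1144, 24]);
translate([2004, 262, 400]) cube([76, 1144, 24]);
translate([2169, 262, 400]) cube([76, 1144, 24]);


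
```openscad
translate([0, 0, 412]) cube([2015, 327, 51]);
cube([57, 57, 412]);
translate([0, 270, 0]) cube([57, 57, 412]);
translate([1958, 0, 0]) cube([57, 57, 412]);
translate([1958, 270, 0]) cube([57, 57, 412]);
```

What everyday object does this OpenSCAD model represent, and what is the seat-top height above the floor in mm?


A bench. The seat-top height is 463 mm.

A long slab on four corner posts — a bench. The slab sits at z = 412 with thickness 51, so the top is 412 + 51 = 463 mm.


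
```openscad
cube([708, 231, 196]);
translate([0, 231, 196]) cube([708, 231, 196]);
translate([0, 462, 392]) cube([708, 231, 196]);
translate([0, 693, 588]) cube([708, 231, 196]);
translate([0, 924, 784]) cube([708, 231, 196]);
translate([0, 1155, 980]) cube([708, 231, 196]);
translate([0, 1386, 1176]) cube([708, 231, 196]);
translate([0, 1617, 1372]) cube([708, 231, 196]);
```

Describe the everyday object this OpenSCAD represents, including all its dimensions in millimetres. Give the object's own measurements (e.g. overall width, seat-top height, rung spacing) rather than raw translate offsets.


A straight staircase of 8 solid steps. Each step is 708 mm wide (x), 231 mm deep (y, the going) and 196 mm tall (the rise). The first step rests on the floor; each subsequent step sits one going further in +y and one rise higher in +z, directly behind and above the previous step with no overlap.


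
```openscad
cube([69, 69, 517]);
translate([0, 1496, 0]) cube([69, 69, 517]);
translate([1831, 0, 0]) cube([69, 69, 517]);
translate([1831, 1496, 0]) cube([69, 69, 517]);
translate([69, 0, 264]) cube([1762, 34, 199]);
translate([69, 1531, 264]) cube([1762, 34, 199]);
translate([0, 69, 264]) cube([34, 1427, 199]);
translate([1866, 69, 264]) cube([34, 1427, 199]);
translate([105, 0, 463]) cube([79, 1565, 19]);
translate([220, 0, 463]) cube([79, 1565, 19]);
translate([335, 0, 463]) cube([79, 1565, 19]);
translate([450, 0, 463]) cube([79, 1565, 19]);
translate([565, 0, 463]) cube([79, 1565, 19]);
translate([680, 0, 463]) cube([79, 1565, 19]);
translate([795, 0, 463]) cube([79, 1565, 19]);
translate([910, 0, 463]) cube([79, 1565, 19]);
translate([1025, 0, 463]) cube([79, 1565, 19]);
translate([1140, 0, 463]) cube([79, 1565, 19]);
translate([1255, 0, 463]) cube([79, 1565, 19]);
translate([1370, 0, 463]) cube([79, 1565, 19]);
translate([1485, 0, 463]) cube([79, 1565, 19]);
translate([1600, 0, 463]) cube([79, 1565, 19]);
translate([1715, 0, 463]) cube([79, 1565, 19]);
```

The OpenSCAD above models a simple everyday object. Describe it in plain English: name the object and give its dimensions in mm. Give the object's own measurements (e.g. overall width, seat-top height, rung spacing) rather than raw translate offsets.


A bed frame 1900 mm long (x) by 1565 mm wide (y). Four 69×69 mm corner posts, 517 mm tall, at the corners of the footprint. Four rails of 34 mm thickness and 199 mm height run between adjacent posts with their undersides at z = 264 mm, their outer faces flush with the outside of the frame (the two x-running rails run between the posts' inner faces; the two y-running rails run between the posts' inner faces). 15 slats, each 79 mm wide (x) and 19 mm thick, lie across the top of the two x-running rails, running the full 1565 mm width of the frame in y; along x they sit between the end posts with a 36 mm gap after the −x posts and between neighbouring slats, leaving 37 mm before the +x posts.


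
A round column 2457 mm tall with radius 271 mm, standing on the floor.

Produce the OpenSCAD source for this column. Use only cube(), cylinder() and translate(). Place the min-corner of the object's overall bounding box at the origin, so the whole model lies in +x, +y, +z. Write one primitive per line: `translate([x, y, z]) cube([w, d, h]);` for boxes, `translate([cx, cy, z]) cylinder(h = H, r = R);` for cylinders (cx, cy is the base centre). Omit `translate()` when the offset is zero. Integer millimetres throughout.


translate([271, 271, 0]) cylinder(h = 2457, r = 271);


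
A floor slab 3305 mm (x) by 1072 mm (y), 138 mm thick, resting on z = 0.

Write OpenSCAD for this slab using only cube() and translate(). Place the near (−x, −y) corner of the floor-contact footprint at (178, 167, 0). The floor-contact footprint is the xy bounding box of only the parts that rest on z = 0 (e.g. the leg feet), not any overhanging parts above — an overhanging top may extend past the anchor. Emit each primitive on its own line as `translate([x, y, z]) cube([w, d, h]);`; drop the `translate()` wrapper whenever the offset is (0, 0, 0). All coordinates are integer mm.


translate([178, 167, 0]) cube([3305, 1072, 138]);


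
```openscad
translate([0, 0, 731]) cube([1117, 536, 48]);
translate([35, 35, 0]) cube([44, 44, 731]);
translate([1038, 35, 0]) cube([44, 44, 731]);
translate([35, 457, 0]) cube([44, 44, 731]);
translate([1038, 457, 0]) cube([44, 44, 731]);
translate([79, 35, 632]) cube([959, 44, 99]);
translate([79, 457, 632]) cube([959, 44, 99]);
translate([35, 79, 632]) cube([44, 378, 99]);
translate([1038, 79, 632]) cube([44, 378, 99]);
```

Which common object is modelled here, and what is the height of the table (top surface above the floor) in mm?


A table. The table height is 779 mm.

A 1117×536×48 slab sits at z = 731 on four 44 mm square posts — a table. The top surface is at 731 + 48 = 779 mm.


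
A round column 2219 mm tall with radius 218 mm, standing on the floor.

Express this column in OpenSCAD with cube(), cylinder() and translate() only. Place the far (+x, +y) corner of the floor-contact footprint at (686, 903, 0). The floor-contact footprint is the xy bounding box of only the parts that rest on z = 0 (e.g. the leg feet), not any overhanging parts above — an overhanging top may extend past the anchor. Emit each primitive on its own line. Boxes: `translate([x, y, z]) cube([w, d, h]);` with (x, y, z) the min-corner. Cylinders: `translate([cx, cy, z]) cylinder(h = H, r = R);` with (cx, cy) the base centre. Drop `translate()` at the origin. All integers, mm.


translate([468, 685, 0]) cylinder(h = 2219, r = 218);


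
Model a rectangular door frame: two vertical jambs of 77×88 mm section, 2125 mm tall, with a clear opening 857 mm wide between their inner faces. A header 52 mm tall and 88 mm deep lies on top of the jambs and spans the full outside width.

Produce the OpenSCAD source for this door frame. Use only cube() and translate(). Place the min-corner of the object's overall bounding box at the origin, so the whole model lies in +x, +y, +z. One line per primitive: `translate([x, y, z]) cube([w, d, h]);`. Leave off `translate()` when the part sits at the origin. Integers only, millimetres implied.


cube([77, 88, 2125]);
translate([934, 0, 0]) cube([77, 88, 2125]);
translate([0, 0, 2125]) cube([1011, 88, 52]);


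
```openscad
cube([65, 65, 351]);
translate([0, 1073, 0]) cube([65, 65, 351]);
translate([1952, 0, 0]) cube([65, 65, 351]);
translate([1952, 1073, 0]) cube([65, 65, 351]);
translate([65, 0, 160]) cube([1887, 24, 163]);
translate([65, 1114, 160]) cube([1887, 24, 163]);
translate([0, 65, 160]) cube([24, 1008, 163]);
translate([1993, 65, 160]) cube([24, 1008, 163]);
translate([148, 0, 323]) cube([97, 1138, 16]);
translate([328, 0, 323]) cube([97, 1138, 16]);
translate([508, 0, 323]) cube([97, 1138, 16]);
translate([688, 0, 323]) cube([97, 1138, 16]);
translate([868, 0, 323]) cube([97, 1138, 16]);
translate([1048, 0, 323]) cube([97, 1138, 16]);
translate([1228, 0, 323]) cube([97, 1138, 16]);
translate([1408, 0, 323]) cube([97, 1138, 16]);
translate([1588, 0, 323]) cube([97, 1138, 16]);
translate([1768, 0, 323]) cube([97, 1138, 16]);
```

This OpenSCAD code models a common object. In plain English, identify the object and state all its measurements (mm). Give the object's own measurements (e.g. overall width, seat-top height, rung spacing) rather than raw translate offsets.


A bed frame 2017 mm long (x) by 1138 mm wide (y). Four 65×65 mm corner posts, 351 mm tall, at the corners of the footprint. Four rails of 24 mm thickness and 163 mm height run between adjacent posts with their undersides at z = 160 mm, their outer faces flush with the outside of the frame (the two x-running rails run between the posts' inner faces; the two y-running rails run between the posts' inner faces). 10 slats, each 97 mm wide (x) and 16 mm thick, lie across the top of the two x-running rails, running the full 1138 mm width of the frame in y; along x they sit between the end posts with a 83 mm gap after the −x posts and between neighbouring slats, leaving 87 mm before the +x posts.


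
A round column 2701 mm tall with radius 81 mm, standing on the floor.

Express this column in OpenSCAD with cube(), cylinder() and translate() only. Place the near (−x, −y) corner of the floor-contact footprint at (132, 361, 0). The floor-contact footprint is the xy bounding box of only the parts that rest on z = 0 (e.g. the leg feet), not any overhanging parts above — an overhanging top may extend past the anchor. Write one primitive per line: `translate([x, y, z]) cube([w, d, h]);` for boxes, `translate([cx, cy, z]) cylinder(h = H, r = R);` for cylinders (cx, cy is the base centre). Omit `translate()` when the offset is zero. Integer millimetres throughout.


translate([213, 442, 0]) cylinder(h = 2701, r = 81);


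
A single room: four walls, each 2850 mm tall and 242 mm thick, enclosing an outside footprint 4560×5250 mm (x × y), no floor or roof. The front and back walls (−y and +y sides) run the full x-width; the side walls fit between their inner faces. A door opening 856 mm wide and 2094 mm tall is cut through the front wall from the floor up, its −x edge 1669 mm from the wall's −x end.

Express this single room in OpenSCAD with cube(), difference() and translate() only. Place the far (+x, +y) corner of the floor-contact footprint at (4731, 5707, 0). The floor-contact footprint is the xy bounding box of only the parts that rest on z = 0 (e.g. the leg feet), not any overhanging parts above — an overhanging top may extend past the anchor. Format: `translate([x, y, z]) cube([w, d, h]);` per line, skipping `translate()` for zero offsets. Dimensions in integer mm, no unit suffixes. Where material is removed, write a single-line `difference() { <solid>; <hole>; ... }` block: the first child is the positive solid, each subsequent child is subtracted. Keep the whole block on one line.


difference() { translate([171, 457, 0]) cube([4560, 242, 2850]); translate([1840, 457, 0]) cube([856, 242, 2094]); }
translate([171, 5465, 0]) cube([4560, 242, 2850]);
translate([171, 699, 0]) cube([242, 4766, 2850]);
translate([4489, 699, 0]) cube([242, 4766, 2850]);


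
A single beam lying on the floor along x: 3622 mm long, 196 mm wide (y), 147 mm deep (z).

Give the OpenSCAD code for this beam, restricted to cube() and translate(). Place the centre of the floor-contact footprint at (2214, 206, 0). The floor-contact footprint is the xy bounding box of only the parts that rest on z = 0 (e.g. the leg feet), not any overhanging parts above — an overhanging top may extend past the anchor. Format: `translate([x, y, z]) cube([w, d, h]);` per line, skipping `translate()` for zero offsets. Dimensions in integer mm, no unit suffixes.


translate([403, 108, 0]) cube([3622, 196, 147]);


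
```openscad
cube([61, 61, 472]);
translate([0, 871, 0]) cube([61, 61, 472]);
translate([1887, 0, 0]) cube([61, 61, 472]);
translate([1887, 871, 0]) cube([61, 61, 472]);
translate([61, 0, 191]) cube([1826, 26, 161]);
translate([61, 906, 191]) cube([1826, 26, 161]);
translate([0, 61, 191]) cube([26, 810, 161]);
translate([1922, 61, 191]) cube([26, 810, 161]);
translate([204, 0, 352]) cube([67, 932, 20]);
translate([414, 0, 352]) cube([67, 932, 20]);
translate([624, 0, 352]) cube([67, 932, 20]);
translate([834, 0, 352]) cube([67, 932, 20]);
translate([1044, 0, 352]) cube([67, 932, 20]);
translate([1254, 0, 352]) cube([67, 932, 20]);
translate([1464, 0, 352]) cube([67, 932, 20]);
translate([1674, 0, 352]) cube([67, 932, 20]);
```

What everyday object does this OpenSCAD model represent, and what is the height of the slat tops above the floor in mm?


A bed frame. The slat-top height is 372 mm.

Four posts, four rails, and a row of slats — a bed frame. Slats sit on the rails at z = 191 + 161 = 352; with slat thickness 20, the top is 372 mm.


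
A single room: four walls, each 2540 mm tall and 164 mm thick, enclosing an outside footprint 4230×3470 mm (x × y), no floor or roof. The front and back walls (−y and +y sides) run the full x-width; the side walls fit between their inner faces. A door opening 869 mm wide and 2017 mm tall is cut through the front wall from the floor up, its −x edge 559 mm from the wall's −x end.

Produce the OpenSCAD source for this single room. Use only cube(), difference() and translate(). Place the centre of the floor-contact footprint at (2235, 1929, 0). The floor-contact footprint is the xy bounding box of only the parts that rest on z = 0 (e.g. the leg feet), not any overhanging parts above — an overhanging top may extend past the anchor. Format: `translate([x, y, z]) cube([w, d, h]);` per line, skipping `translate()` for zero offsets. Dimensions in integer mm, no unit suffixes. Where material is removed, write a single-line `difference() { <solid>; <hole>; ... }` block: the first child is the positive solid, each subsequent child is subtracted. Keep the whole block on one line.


difference() { translate([120, 194, 0]) cube([4230, 164, 2540]); translate([679, 194, 0]) cube([869, 164, 2017]); }
translate([120, 3500, 0]) cube([4230, 164, 2540]);
translate([120, 358, 0]) cube([164, 3142, 2540]);
translate([4186, 358, 0]) cube([164, 3142, 2540]);


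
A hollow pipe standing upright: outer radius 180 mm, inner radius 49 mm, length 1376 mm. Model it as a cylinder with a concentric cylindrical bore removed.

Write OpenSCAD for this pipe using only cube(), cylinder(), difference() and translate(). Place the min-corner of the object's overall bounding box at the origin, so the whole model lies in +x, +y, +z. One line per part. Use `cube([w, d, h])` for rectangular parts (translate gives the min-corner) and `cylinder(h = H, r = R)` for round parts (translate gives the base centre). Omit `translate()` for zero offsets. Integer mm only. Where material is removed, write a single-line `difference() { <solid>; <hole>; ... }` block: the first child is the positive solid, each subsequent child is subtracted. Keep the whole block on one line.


difference() { translate([180, 180, 0]) cylinder(h = 1376, r = 180); translate([180, 180, 0]) cylinder(h = 1376, r = 49); }


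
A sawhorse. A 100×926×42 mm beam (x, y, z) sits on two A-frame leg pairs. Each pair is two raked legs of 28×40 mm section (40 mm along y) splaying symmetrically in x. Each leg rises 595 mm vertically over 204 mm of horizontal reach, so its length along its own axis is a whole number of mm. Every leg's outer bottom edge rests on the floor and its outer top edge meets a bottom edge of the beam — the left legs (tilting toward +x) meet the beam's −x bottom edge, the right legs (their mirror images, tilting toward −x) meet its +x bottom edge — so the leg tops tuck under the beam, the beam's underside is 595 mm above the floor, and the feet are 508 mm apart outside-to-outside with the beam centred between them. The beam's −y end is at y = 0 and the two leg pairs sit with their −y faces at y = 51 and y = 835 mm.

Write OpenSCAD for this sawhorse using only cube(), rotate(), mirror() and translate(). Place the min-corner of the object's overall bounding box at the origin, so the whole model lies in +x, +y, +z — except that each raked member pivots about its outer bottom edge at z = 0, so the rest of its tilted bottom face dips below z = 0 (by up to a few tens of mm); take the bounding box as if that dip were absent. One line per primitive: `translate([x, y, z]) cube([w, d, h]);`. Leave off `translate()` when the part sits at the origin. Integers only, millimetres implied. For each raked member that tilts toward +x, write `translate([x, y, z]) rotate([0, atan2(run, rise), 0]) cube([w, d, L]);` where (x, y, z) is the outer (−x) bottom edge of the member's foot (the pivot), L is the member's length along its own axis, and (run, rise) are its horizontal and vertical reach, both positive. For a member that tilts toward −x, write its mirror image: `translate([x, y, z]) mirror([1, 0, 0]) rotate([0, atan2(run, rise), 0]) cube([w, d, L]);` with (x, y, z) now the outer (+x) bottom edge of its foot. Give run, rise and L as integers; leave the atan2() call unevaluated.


translate([204, 0, 595]) cube([100, 926, 42]);
translate([0, 51, 0]) rotate([0, atan2(204, 595), 0]) cube([28, 40, 629]);
translate([508, 51, 0]) mirror([1, 0, 0]) rotate([0, atan2(204, 595), 0]) cube([28, 40, 629]);
translate([0, 835, 0]) rotate([0, atan2(204, 595), 0]) cube([28, 40, 629]);
translate([508, 835, 0]) mirror([1, 0, 0]) rotate([0, atan2(204, 595), 0]) cube([28, 40, 629]);


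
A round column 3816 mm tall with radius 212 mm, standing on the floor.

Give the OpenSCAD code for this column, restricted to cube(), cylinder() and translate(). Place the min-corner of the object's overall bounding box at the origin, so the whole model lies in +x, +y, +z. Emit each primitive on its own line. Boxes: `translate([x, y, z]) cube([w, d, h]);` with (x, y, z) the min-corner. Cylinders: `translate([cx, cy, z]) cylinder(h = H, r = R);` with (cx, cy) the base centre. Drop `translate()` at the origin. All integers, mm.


translate([212, 212, 0]) cylinder(h = 3816, r = 212);


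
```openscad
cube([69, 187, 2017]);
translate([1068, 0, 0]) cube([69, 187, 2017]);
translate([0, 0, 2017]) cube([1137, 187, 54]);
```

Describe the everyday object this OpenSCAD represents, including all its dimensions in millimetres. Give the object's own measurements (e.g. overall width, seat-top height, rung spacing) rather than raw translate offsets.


A door frame. The clear opening is 999 mm wide and 2017 mm high. Two 69 mm wide jambs, 187 mm deep, stand either side of the opening from the floor to the top of the opening. A 54 mm thick head sits across the top of both jambs, spanning the full outside width of the frame.


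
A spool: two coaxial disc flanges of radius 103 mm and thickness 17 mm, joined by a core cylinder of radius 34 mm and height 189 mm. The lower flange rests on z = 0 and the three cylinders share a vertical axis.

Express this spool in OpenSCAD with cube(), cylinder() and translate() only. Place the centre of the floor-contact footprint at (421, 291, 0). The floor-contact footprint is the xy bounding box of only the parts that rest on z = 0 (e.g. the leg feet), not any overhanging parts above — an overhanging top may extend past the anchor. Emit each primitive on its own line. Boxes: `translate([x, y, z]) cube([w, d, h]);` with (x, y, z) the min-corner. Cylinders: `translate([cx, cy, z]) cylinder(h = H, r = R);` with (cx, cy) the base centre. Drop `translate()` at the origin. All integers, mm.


translate([421, 291, 0]) cylinder(h = 17, r = 103);
translate([421, 291, 17]) cylinder(h = 189, r = 34);
translate([421, 291, 206]) cylinder(h = 17, r = 103);


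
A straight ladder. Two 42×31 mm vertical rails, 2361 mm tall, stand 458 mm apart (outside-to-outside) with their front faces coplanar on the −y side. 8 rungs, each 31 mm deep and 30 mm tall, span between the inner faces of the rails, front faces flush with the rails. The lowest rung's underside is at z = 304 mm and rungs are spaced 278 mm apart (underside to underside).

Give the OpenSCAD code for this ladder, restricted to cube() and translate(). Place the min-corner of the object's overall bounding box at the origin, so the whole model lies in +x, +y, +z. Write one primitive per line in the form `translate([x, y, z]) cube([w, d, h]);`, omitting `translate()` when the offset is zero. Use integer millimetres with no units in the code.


cube([42, 31, 2361]);
translate([416, 0, 0]) cube([42, 31, 2361]);
translate([42, 0, 304]) cube([374, 31, 30]);
translate([42, 0, 582]) cube([374, 31, 30]);
translate([42, 0, 860]) cube([374, 31, 30]);
translate([42, 0, 1138]) cube([374, 31, 30]);
translate([42, 0, 1416]) cube([374, 31, 30]);
translate([42, 0, 1694]) cube([374, 31, 30]);
translate([42, 0, 1972]) cube([374, 31, 30]);
translate([42, 0, 2250]) cube([374, 31, 30]);


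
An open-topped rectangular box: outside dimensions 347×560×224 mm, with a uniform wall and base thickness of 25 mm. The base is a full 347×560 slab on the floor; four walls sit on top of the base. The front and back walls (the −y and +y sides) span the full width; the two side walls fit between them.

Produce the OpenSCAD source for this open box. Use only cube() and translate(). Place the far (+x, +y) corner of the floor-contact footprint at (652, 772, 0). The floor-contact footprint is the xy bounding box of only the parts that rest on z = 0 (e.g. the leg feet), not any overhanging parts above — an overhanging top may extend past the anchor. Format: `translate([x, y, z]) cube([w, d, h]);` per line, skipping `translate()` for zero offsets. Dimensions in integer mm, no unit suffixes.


translate([305, 212, 0]) cube([347, 560, 25]);
translate([305, 212, 25]) cube([347, 25, 199]);
translate([305, 747, 25]) cube([347, 25, 199]);
translate([305, 237, 25]) cube([25, 510, 199]);
translate([627, 237, 25]) cube([25, 510, 199]);


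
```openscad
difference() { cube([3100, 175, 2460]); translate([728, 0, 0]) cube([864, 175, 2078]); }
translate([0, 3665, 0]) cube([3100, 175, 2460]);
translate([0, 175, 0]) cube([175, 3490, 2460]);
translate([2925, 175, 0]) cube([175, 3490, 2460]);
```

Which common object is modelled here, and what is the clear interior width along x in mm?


A single room. The interior width is 2750 mm.

Four walls enclosing a rectangle with a door in the front wall — a room. Outside width 3100 minus two 175 mm walls gives 2750 mm.


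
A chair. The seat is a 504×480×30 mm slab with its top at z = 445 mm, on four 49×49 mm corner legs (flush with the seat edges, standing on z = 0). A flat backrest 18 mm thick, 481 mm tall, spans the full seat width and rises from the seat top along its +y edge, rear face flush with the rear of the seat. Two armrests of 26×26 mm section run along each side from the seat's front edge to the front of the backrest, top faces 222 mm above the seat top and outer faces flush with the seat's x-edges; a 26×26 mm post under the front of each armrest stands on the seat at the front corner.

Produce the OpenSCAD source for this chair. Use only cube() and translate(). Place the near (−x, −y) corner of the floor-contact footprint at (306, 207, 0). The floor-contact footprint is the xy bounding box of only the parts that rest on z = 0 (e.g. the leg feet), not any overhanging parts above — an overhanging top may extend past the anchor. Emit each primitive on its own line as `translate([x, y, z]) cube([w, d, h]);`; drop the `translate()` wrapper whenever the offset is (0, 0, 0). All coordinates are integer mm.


translate([306, 207, 415]) cube([504, 480, 30]);
translate([306, 207, 0]) cube([49, 49, 415]);
translate([761, 207, 0]) cube([49, 49, 415]);
translate([306, 638, 0]) cube([49, 49, 415]);
translate([761, 638, 0]) cube([49, 49, 415]);
translate([306, 669, 445]) cube([504, 18, 481]);
translate([306, 207, 641]) cube([26, 462, 26]);
translate([784, 207, 641]) cube([26, 462, 26]);
translate([306, 207, 445]) cube([26, 26, 196]);
translate([784, 207, 445]) cube([26, 26, 196]);


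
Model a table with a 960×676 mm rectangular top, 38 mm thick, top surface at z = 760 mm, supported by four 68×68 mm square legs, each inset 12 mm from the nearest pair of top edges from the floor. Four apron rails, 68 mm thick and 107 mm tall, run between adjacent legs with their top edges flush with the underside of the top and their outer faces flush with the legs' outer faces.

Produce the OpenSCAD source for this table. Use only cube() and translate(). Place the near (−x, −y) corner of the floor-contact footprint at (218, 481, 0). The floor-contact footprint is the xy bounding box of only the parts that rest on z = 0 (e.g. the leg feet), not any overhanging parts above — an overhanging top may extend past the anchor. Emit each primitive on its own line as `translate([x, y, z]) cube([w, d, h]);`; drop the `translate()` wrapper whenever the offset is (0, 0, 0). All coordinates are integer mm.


// leg_h = 760 - 38 = 722
// apron z = 722 - 107 = 615
translate([206, 469, 722]) cube([960, 676, 38]);
translate([218, 481, 0]) cube([68, 68, 722]);
translate([1086, 481, 0]) cube([68, 68, 722]);
translate([218, 1065, 0]) cube([68, 68, 722]);
translate([1086, 1065, 0]) cube([68, 68, 722]);
translate([286, 481, 615]) cube([800, 68, 107]);
translate([286, 1065, 615]) cube([800, 68, 107]);
translate([218, 549, 615]) cube([68, 516, 107]);
translate([1086, 549, 615]) cube([68, 516, 107]);


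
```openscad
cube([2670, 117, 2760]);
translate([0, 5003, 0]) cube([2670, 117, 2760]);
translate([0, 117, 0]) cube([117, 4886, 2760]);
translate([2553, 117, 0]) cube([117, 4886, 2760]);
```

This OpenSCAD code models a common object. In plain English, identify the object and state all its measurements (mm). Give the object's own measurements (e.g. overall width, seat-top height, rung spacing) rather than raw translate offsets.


The wall frame of a small rectangular building: four walls, each 2760 mm tall and 117 mm thick, enclosing a footprint 2670 mm (x) by 5120 mm (y) outside-to-outside, with no floor or roof. The front and back walls (the −y and +y sides) span the full width; the two side walls fit between them.


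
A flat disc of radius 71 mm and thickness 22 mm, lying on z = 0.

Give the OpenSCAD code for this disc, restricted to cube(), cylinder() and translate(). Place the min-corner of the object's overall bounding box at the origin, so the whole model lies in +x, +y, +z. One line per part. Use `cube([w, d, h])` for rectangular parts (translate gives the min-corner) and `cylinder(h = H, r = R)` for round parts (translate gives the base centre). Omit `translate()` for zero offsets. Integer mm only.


translate([71, 71, 0]) cylinder(h = 22, r = 71);


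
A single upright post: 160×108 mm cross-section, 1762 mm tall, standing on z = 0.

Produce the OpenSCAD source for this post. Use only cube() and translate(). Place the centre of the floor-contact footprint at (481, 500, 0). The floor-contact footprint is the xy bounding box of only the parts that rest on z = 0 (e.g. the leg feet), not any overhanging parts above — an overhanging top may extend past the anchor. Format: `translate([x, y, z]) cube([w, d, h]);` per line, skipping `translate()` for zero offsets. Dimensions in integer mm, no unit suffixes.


translate([401, 446, 0]) cube([160, 108, 1762]);


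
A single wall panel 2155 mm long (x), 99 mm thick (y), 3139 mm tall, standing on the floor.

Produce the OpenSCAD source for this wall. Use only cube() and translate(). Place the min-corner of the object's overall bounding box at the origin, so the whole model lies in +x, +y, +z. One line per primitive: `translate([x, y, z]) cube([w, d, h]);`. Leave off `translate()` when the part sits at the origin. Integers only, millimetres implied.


cube([2155, 99, 3139]);


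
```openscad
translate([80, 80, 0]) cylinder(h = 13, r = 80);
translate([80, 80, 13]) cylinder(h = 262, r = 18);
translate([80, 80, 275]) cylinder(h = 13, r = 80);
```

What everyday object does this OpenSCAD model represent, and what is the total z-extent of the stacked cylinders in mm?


A spool. The overall height is 288 mm.

Three coaxial cylinders, large–small–large — a spool. Two 13 mm flanges and a 262 mm core give 13 + 262 + 13 = 288 mm.


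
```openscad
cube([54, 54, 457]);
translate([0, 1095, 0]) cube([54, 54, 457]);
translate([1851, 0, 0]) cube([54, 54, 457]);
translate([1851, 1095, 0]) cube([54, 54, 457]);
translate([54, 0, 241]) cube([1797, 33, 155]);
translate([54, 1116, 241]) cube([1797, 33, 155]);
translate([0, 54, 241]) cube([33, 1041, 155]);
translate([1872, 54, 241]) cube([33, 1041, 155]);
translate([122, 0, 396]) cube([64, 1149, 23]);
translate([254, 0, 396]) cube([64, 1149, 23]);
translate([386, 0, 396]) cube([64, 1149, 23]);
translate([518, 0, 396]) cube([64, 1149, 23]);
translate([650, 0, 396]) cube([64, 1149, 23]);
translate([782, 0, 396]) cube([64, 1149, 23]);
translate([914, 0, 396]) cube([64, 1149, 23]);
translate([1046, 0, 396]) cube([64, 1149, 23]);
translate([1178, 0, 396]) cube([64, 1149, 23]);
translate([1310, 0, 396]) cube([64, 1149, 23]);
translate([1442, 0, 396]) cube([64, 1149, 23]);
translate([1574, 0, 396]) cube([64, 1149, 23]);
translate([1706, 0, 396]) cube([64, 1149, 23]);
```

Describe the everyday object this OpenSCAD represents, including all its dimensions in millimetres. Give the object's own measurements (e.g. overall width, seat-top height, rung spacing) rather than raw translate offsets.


A bed frame 1905 mm long (x) by 1149 mm wide (y). Four 54×54 mm corner posts, 457 mm tall, at the corners of the footprint. Four rails of 33 mm thickness and 155 mm height run between adjacent posts with their undersides at z = 241 mm, their outer faces flush with the outside of the frame (the two x-running rails run between the posts' inner faces; the two y-running rails run between the posts' inner faces). 13 slats, each 64 mm wide (x) and 23 mm thick, lie across the top of the two x-running rails, running the full 1149 mm width of the frame in y; along x they sit between the end posts with a 68 mm gap after the −x posts and between neighbouring slats, leaving 81 mm before the +x posts.


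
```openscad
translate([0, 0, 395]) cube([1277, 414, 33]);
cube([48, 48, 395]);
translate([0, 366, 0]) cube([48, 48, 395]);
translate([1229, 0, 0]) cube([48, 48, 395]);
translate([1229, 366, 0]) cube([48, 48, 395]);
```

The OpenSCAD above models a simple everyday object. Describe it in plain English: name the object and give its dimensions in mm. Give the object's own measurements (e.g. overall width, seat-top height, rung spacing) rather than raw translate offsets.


A long wooden bench with a 1277 mm (x) × 414 mm (y) seat, 33 mm thick, its top surface 428 mm above the floor. Four 48 mm square legs at the seat corners, flush with the edges, run from z = 0 to the seat underside.


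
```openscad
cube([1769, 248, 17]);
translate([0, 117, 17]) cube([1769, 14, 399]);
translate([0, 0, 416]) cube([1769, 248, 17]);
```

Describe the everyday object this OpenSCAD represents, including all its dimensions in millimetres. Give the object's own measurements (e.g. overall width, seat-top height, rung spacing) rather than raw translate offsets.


An I-beam lying along x, 1769 mm long. Overall section height 433 mm. Two flanges 248 mm wide (y) and 17 mm thick, one on the floor and one at the top; a web 14 mm thick runs between them, centred on the flange width.
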